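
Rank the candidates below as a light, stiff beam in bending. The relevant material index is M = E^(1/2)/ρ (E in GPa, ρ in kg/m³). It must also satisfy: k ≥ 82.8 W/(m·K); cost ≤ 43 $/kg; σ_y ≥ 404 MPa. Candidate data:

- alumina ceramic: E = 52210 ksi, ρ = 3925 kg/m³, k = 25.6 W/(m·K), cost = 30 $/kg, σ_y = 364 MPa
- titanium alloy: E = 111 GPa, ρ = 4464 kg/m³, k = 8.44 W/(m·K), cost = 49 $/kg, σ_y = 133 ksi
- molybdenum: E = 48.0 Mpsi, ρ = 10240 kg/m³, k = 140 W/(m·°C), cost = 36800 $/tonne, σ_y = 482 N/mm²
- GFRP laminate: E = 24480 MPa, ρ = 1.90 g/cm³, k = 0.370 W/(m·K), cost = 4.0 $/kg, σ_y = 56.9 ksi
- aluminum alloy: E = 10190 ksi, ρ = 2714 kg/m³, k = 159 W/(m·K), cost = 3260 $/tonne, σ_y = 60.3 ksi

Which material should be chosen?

Screen on constraints: k ≥ 82.8 W/(m·K); cost ≤ 43 $/kg; σ_y ≥ 404 MPa. Survivors: molybdenum, aluminum alloy.
Convert each candidate to consistent units, then evaluate M:
  molybdenum: E = 330.9 GPa, ρ = 10240 kg/m³
  aluminum alloy: E = 70.26 GPa, ρ = 2714 kg/m³
  aluminum alloy: M = 3.09×10⁻³
  molybdenum: M = 1.78×10⁻³
Aluminum alloy ranks first.

aluminum alloy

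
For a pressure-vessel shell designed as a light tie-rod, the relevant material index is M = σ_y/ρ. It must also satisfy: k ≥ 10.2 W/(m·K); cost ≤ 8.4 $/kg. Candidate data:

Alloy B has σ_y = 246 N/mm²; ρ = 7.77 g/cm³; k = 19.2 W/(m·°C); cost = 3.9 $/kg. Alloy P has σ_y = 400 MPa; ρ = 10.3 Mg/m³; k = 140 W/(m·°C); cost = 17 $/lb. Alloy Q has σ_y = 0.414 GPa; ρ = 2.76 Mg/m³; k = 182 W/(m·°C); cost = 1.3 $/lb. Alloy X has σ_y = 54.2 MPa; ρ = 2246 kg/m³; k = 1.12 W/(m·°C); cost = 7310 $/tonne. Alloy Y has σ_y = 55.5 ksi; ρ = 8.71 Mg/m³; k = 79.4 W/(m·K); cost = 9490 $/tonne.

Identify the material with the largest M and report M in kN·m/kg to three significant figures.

alloy Q, M = 150 kN·m/kg

Screen on constraints: k ≥ 10.2 W/(m·K); cost ≤ 8.4 $/kg. Survivors: alloy B, alloy Q.
Normalizing units and computing the index:
  alloy B: σ_y = 246.0 MPa, ρ = 7770 kg/m³
  alloy Q: σ_y = 414.0 MPa, ρ = 2760 kg/m³
  alloy Q: M = 150 kN·m/kg
  alloy B: M = 31.7 kN·m/kg
Alloy Q has the largest M.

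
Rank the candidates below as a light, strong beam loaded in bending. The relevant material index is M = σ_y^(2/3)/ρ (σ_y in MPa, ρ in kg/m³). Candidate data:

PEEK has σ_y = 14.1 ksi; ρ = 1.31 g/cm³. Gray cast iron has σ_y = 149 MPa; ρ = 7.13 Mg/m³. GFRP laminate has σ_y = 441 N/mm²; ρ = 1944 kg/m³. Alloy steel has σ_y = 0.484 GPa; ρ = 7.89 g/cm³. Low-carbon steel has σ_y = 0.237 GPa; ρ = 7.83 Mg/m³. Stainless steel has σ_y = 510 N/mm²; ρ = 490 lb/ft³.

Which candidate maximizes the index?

In SI units:
  PEEK: σ_y = 97.22 MPa, ρ = 1310 kg/m³
  gray cast iron: σ_y = 149.0 MPa, ρ = 7130 kg/m³
  GFRP laminate: σ_y = 441.0 MPa, ρ = 1944 kg/m³
  alloy steel: σ_y = 484.0 MPa, ρ = 7890 kg/m³
  low-carbon steel: σ_y = 237.0 MPa, ρ = 7830 kg/m³
  stainless steel: σ_y = 510.0 MPa, ρ = 7849 kg/m³
  GFRP laminate: M = 29.8×10⁻³
  PEEK: M = 16.1×10⁻³
  stainless steel: M = 8.13×10⁻³
  alloy steel: M = 7.81×10⁻³
  low-carbon steel: M = 4.89×10⁻³
  gray cast iron: M = 3.94×10⁻³
GFRP laminate has the largest M.

GFRP laminate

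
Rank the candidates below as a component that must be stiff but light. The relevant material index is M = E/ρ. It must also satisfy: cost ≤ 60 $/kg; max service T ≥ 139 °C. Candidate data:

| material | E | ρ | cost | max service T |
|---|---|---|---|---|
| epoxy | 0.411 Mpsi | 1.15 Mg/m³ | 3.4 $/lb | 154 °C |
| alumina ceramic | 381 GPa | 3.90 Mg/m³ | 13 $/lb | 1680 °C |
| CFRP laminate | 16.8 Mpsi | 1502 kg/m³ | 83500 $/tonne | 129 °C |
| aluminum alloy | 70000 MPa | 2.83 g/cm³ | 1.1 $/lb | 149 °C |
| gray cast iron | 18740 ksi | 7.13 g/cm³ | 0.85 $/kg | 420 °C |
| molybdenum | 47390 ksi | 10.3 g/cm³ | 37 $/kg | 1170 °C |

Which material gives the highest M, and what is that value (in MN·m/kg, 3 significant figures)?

Screen on constraints: cost ≤ 60 $/kg; max service T ≥ 139 °C. Survivors: epoxy, alumina ceramic, aluminum alloy, gray cast iron, molybdenum.
Normalizing units and computing the index:
  epoxy: E = 2.834 GPa, ρ = 1150 kg/m³
  alumina ceramic: E = 381.0 GPa, ρ = 3900 kg/m³
  aluminum alloy: E = 70.00 GPa, ρ = 2830 kg/m³
  gray cast iron: E = 129.2 GPa, ρ = 7130 kg/m³
  molybdenum: E = 326.7 GPa, ρ = 10300 kg/m³
  alumina ceramic: M = 97.7 MN·m/kg
  molybdenum: M = 31.7 MN·m/kg
  aluminum alloy: M = 24.7 MN·m/kg
  gray cast iron: M = 18.1 MN·m/kg
  epoxy: M = 2.46 MN·m/kg
Alumina ceramic has the largest M.

alumina ceramic, M = 97.7 MN·m/kg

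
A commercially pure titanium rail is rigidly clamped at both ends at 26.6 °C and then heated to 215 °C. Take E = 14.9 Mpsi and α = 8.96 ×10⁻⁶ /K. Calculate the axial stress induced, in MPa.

E = 14.9 Mpsi = 102.7 GPa.
ΔT = 188.4 K. Constrained thermal stress σ = E·α·ΔT = 102.7×10³ MPa × 8.96×10⁻⁶ × 188.4 = 173 MPa (compressive).

173 MPa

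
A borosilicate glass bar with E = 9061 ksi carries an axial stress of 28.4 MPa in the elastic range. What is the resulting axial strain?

E = 9061 ksi = 62.47 GPa = 62470 MPa.
ε = σ/E = 28.4 / 62470 = 4.55×10⁻⁴.

4.55×10⁻⁴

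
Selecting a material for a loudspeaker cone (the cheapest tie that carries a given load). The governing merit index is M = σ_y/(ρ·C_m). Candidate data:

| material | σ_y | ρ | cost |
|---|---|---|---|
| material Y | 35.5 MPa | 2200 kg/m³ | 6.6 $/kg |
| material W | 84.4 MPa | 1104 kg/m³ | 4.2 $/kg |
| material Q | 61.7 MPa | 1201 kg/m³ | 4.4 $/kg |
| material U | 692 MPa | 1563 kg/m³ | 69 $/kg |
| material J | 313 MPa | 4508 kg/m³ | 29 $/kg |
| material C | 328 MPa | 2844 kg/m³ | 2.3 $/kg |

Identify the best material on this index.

material C

Evaluate M for each candidate:
  material C: M = 50.1 kN·m per $
  material W: M = 18.2 kN·m per $
  material Q: M = 11.7 kN·m per $
  material U: M = 6.42 kN·m per $
  material Y: M = 2.44 kN·m per $
  material J: M = 2.39 kN·m per $
The maximum is for material C.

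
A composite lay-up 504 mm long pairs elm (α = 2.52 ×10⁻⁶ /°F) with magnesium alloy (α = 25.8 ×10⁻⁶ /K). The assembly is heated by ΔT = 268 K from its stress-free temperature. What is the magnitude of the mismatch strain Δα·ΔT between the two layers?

5.70×10⁻³

elm: α = 2.52×10⁻⁶/°F × 9/5 = 4.54×10⁻⁶/K.
Δα = |4.54 − 25.8|×10⁻⁶/K = 21.3×10⁻⁶/K.
Mismatch strain = Δα·ΔT = 21.3×10⁻⁶ × 268.0 = 5.70×10⁻³.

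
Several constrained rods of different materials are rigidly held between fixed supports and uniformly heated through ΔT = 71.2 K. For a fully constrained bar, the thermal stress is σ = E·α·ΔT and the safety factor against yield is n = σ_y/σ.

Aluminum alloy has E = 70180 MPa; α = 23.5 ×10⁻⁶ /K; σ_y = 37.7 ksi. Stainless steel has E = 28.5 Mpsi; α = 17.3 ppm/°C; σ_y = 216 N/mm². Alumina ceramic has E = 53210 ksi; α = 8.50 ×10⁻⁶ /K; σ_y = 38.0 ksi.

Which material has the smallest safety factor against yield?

stainless steel

Converting E to GPa, α to ×10⁻⁶/K, σ_y to MPa, then σ and n for each:
  aluminum alloy: E = 70.18, α = 23.5, σ_y = 259.9 → σ = 117 MPa, n = 2.21
  stainless steel: E = 196.5, α = 17.3, σ_y = 216.0 → σ = 242 MPa, n = 0.892
  alumina ceramic: E = 366.9, α = 8.50, σ_y = 262.0 → σ = 222 MPa, n = 1.18
The minimum is stainless steel at n = 0.892.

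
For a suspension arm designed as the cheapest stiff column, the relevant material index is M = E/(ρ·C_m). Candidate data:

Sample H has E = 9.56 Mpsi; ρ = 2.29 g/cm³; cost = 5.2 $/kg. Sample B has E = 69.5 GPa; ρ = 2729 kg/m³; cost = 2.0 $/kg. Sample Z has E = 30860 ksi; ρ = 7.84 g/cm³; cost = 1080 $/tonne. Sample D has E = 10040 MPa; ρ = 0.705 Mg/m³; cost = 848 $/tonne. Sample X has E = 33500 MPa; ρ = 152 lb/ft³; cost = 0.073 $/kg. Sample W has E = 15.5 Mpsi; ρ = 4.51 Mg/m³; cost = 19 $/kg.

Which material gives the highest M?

Convert each candidate to consistent units, then evaluate M:
  sample H: E = 65.91 GPa, ρ = 2290 kg/m³, cost = 5.200 $/kg
  sample B: E = 69.50 GPa, ρ = 2729 kg/m³, cost = 2.000 $/kg
  sample Z: E = 212.8 GPa, ρ = 7840 kg/m³, cost = 1.080 $/kg
  sample D: E = 10.04 GPa, ρ = 705.0 kg/m³, cost = 0.8480 $/kg
  sample X: E = 33.50 GPa, ρ = 2435 kg/m³, cost = 0.07300 $/kg
  sample W: E = 106.9 GPa, ρ = 4510 kg/m³, cost = 19.00 $/kg
  sample X: M = 188 MN·m per $
  sample Z: M = 25.1 MN·m per $
  sample D: M = 16.8 MN·m per $
  sample B: M = 12.7 MN·m per $
  sample H: M = 5.54 MN·m per $
  sample W: M = 1.25 MN·m per $
Sample X has the largest M.

sample X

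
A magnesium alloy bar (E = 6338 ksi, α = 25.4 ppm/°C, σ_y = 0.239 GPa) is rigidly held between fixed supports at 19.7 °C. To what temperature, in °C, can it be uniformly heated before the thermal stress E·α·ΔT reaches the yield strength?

E = 6338 ksi = 43.70 GPa.
σ_y = 0.239 GPa = 239.0 MPa.
E·α·ΔT = 239.0 MPa ⇒ ΔT = 239.0 / (43.70×10³ × 25.4×10⁻⁶) = 215.3 K.
T = 19.7 + 215.3 = 235.0 °C.

235 °C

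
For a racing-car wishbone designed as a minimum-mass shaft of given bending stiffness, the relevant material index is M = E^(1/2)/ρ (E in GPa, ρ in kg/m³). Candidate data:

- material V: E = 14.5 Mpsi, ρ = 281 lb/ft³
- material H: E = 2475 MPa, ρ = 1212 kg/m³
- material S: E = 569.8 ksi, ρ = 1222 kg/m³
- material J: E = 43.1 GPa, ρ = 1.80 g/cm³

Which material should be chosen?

material J

Normalizing units and computing the index:
  material V: E = 99.97 GPa, ρ = 4501 kg/m³
  material H: E = 2.475 GPa, ρ = 1212 kg/m³
  material S: E = 3.929 GPa, ρ = 1222 kg/m³
  material J: E = 43.10 GPa, ρ = 1800 kg/m³
  material J: M = 3.65×10⁻³
  material V: M = 2.22×10⁻³
  material S: M = 1.62×10⁻³
  material H: M = 1.30×10⁻³
Material J ranks first.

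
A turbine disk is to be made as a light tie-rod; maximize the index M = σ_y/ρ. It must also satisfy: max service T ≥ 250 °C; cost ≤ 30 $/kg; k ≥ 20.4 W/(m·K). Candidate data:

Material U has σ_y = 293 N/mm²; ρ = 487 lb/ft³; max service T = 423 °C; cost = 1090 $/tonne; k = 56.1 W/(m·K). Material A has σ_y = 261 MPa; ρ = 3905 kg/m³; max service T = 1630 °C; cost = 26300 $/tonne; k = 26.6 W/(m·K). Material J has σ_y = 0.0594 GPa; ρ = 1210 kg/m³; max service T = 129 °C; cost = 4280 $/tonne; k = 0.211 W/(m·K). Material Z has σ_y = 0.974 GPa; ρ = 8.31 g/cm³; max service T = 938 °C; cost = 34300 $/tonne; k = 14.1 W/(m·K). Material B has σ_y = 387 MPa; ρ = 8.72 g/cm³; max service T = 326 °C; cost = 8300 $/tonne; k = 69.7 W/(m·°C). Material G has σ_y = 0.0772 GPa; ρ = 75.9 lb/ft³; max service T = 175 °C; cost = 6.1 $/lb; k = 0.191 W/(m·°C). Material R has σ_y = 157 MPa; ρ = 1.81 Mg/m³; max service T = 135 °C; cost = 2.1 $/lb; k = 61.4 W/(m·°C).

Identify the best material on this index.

Screen on constraints: max service T ≥ 250 °C; cost ≤ 30 $/kg; k ≥ 20.4 W/(m·K). Survivors: material U, material A, material B.
Putting every candidate on a common basis:
  material U: σ_y = 293.0 MPa, ρ = 7801 kg/m³
  material A: σ_y = 261.0 MPa, ρ = 3905 kg/m³
  material B: σ_y = 387.0 MPa, ρ = 8720 kg/m³
  material A: M = 66.8 kN·m/kg
  material B: M = 44.4 kN·m/kg
  material U: M = 37.6 kN·m/kg
The maximum is for material A.

material A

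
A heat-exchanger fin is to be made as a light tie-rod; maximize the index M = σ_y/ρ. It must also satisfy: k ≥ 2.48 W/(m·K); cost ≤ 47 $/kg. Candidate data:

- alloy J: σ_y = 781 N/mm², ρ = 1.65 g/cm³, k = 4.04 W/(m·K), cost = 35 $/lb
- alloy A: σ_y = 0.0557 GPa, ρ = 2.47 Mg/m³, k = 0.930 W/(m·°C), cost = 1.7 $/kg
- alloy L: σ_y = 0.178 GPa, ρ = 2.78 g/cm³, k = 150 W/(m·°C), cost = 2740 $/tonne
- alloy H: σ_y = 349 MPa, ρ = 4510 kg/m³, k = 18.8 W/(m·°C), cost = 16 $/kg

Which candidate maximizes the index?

alloy H

Screen on constraints: k ≥ 2.48 W/(m·K); cost ≤ 47 $/kg. Survivors: alloy L, alloy H.
Putting every candidate on a common basis:
  alloy L: σ_y = 178.0 MPa, ρ = 2780 kg/m³
  alloy H: σ_y = 349.0 MPa, ρ = 4510 kg/m³
  alloy H: M = 77.4 kN·m/kg
  alloy L: M = 64.0 kN·m/kg
Alloy H ranks first.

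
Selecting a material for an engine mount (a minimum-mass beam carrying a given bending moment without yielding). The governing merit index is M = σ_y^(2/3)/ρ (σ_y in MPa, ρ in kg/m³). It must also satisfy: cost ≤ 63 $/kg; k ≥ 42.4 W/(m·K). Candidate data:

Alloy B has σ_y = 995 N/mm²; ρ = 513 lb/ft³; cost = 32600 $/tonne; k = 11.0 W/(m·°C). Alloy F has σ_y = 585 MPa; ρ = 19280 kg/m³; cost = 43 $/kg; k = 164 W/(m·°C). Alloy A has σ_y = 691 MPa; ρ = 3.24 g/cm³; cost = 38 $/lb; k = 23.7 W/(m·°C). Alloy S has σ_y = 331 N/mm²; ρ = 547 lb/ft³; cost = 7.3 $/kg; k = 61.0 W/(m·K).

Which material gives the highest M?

alloy S

Screen on constraints: cost ≤ 63 $/kg; k ≥ 42.4 W/(m·K). Survivors: alloy F, alloy S.
Normalizing units and computing the index:
  alloy F: σ_y = 585.0 MPa, ρ = 19280 kg/m³
  alloy S: σ_y = 331.0 MPa, ρ = 8762 kg/m³
  alloy S: M = 5.46×10⁻³
  alloy F: M = 3.63×10⁻³
Highest index: alloy S.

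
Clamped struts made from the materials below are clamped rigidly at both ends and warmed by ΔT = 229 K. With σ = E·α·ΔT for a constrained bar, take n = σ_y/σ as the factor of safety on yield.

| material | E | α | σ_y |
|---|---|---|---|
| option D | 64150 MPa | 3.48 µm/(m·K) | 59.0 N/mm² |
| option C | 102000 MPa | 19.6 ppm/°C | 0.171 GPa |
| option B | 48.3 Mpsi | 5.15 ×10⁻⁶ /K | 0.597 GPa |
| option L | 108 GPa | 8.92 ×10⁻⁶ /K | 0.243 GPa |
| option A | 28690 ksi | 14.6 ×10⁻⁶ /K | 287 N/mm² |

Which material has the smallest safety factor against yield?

option C

In consistent units (E in GPa, α in ×10⁻⁶/K, σ_y in MPa):
  option D: E = 64.15, α = 3.48, σ_y = 59.00 → σ = 51.1 MPa, n = 1.15
  option C: E = 102.0, α = 19.6, σ_y = 171.0 → σ = 458 MPa, n = 0.374
  option B: E = 333.0, α = 5.15, σ_y = 597.0 → σ = 393 MPa, n = 1.52
  option L: E = 108.0, α = 8.92, σ_y = 243.0 → σ = 221 MPa, n = 1.10
  option A: E = 197.8, α = 14.6, σ_y = 287.0 → σ = 661 MPa, n = 0.434
Smallest n: option C with n = 0.374.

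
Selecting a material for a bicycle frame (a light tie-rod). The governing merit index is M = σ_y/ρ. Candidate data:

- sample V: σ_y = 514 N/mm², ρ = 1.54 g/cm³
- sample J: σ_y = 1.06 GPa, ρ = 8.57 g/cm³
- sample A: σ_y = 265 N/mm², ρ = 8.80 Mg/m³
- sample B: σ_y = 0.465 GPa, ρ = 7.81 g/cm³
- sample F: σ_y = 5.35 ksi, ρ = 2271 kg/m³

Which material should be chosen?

In SI units:
  sample V: σ_y = 514.0 MPa, ρ = 1540 kg/m³
  sample J: σ_y = 1060 MPa, ρ = 8570 kg/m³
  sample A: σ_y = 265.0 MPa, ρ = 8800 kg/m³
  sample B: σ_y = 465.0 MPa, ρ = 7810 kg/m³
  sample F: σ_y = 36.89 MPa, ρ = 2271 kg/m³
  sample V: M = 334 kN·m/kg
  sample J: M = 124 kN·m/kg
  sample B: M = 59.5 kN·m/kg
  sample A: M = 30.1 kN·m/kg
  sample F: M = 16.2 kN·m/kg
The maximum is for sample V.

sample V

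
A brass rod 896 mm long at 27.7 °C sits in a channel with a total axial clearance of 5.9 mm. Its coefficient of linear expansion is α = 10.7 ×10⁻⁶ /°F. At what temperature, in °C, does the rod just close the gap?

370 °C

α = 10.7×10⁻⁶/°F × 9/5 = 19.3×10⁻⁶/K.
α·L₀·ΔT = 5.9 mm ⇒ ΔT = 5.9 / (19.3×10⁻⁶ × 896.0) = 341.9 K.
T = 27.7 + 341.9 = 369.6 °C.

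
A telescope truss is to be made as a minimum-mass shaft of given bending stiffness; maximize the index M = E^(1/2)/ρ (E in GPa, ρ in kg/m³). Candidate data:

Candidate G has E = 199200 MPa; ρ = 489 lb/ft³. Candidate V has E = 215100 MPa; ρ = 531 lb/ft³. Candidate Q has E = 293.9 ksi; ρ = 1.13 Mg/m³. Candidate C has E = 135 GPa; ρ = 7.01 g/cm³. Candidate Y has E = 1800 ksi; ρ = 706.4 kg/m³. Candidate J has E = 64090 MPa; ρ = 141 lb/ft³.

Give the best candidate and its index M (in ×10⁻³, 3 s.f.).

Normalizing units and computing the index:
  candidate G: E = 199.2 GPa, ρ = 7833 kg/m³
  candidate V: E = 215.1 GPa, ρ = 8506 kg/m³
  candidate Q: E = 2.026 GPa, ρ = 1130 kg/m³
  candidate C: E = 135.0 GPa, ρ = 7010 kg/m³
  candidate Y: E = 12.41 GPa, ρ = 706.4 kg/m³
  candidate J: E = 64.09 GPa, ρ = 2259 kg/m³
  candidate Y: M = 4.99×10⁻³
  candidate J: M = 3.54×10⁻³
  candidate G: M = 1.80×10⁻³
  candidate V: M = 1.72×10⁻³
  candidate C: M = 1.66×10⁻³
  candidate Q: M = 1.26×10⁻³
Candidate Y has the largest M.

candidate Y, M = 4.99×10⁻³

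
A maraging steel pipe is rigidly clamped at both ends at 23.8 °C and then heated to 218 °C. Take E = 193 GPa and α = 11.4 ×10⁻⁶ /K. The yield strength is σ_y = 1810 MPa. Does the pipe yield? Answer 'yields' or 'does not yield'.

does not yield

ΔT = 194.2 K. Constrained thermal stress σ = E·α·ΔT = 193.0×10³ MPa × 11.4×10⁻⁶ × 194.2 = 427 MPa (compressive).
Compare to σ_y = 1810 MPa: σ < σ_y, so it does not yield.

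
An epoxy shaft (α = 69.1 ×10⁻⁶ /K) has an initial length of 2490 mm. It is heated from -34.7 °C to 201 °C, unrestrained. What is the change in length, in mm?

ΔT = 201 − (-34.7) = 235.7 K.
ΔL = α·L₀·ΔT = 69.1×10⁻⁶ × 2490 mm × 235.7 K = 40.6 mm.

40.6 mm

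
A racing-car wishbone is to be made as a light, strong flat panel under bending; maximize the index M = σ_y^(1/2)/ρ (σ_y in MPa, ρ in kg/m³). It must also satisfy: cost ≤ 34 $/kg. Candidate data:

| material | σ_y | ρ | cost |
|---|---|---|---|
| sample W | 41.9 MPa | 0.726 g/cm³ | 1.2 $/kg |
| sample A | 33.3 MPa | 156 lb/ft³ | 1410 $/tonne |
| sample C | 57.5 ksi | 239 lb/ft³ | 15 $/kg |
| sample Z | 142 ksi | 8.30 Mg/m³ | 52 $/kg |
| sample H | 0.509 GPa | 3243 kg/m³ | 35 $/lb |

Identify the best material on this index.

sample W

Screen on constraints: cost ≤ 34 $/kg. Survivors: sample W, sample A, sample C.
In SI units:
  sample W: σ_y = 41.90 MPa, ρ = 726.0 kg/m³
  sample A: σ_y = 33.30 MPa, ρ = 2499 kg/m³
  sample C: σ_y = 396.4 MPa, ρ = 3828 kg/m³
  sample W: M = 8.92×10⁻³
  sample C: M = 5.20×10⁻³
  sample A: M = 2.31×10⁻³
Highest index: sample W.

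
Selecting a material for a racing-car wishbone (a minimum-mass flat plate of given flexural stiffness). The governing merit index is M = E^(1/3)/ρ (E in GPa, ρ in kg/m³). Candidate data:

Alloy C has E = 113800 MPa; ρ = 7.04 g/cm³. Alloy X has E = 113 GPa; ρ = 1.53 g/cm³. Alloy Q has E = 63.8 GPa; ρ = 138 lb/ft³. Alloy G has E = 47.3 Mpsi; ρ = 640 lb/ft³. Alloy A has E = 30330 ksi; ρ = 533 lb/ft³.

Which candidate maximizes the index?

Normalizing units and computing the index:
  alloy C: E = 113.8 GPa, ρ = 7040 kg/m³
  alloy X: E = 113.0 GPa, ρ = 1530 kg/m³
  alloy Q: E = 63.80 GPa, ρ = 2211 kg/m³
  alloy G: E = 326.1 GPa, ρ = 10250 kg/m³
  alloy A: E = 209.1 GPa, ρ = 8538 kg/m³
  alloy X: M = 3.16×10⁻³
  alloy Q: M = 1.81×10⁻³
  alloy A: M = 0.695×10⁻³
  alloy C: M = 0.688×10⁻³
  alloy G: M = 0.671×10⁻³
The maximum is for alloy X.

alloy X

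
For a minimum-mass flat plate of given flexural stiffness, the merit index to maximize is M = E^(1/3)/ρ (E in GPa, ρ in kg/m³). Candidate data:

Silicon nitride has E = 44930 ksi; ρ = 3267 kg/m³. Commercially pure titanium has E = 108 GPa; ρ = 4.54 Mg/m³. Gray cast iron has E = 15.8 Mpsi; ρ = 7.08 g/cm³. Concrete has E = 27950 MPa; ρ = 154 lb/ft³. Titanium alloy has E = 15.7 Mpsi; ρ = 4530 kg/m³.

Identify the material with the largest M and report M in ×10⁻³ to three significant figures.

silicon nitride, M = 2.07×10⁻³

Putting every candidate on a common basis:
  silicon nitride: E = 309.8 GPa, ρ = 3267 kg/m³
  commercially pure titanium: E = 108.0 GPa, ρ = 4540 kg/m³
  gray cast iron: E = 108.9 GPa, ρ = 7080 kg/m³
  concrete: E = 27.95 GPa, ρ = 2467 kg/m³
  titanium alloy: E = 108.2 GPa, ρ = 4530 kg/m³
  silicon nitride: M = 2.07×10⁻³
  concrete: M = 1.23×10⁻³
  titanium alloy: M = 1.05×10⁻³
  commercially pure titanium: M = 1.05×10⁻³
  gray cast iron: M = 0.675×10⁻³
Silicon nitride ranks first.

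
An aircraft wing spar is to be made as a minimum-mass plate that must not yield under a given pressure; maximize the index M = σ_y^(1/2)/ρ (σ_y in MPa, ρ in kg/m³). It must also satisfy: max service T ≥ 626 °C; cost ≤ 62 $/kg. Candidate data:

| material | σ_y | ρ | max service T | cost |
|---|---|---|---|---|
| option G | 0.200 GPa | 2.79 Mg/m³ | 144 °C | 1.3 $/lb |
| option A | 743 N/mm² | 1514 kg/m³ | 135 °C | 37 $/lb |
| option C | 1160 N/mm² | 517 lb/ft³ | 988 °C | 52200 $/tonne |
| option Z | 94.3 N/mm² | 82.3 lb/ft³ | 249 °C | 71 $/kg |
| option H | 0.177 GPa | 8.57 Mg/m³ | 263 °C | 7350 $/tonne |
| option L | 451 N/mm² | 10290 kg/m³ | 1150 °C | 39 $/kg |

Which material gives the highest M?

option C

Screen on constraints: max service T ≥ 626 °C; cost ≤ 62 $/kg. Survivors: option C, option L.
Convert each candidate to consistent units, then evaluate M:
  option C: σ_y = 1160 MPa, ρ = 8282 kg/m³
  option L: σ_y = 451.0 MPa, ρ = 10290 kg/m³
  option C: M = 4.11×10⁻³
  option L: M = 2.06×10⁻³
Highest index: option C.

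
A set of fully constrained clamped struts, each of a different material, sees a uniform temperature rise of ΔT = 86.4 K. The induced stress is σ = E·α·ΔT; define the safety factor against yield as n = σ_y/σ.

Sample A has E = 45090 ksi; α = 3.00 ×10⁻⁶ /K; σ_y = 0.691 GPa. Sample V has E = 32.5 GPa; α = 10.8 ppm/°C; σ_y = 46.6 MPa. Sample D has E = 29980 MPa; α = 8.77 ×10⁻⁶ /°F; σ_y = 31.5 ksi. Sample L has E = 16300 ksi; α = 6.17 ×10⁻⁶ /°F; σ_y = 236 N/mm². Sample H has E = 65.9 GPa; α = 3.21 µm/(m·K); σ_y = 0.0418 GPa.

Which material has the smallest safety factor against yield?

Converting E to GPa, α to ×10⁻⁶/K, σ_y to MPa, then σ and n for each:
  sample A: E = 310.9, α = 3.00, σ_y = 691.0 → σ = 80.6 MPa, n = 8.58
  sample V: E = 32.50, α = 10.8, σ_y = 46.60 → σ = 30.3 MPa, n = 1.54
  sample D: E = 29.98, α = 15.8, σ_y = 217.2 → σ = 40.9 MPa, n = 5.31
  sample L: E = 112.4, α = 11.1, σ_y = 236.0 → σ = 108 MPa, n = 2.19
  sample H: E = 65.90, α = 3.21, σ_y = 41.80 → σ = 18.3 MPa, n = 2.29
The minimum is sample V at n = 1.54.

sample V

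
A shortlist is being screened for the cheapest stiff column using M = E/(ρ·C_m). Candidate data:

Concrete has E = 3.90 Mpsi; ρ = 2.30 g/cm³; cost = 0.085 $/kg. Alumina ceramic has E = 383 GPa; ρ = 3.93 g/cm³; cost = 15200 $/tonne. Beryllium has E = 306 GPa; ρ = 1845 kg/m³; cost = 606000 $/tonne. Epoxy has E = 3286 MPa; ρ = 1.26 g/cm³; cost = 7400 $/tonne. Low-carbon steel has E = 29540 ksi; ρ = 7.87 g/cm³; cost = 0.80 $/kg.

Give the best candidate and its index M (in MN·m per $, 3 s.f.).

concrete, M = 138 MN·m per $

Normalizing units and computing the index:
  concrete: E = 26.89 GPa, ρ = 2300 kg/m³, cost = 0.08500 $/kg
  alumina ceramic: E = 383.0 GPa, ρ = 3930 kg/m³, cost = 15.20 $/kg
  beryllium: E = 306.0 GPa, ρ = 1845 kg/m³, cost = 606.0 $/kg
  epoxy: E = 3.286 GPa, ρ = 1260 kg/m³, cost = 7.400 $/kg
  low-carbon steel: E = 203.7 GPa, ρ = 7870 kg/m³, cost = 0.8000 $/kg
  concrete: M = 138 MN·m per $
  low-carbon steel: M = 32.3 MN·m per $
  alumina ceramic: M = 6.41 MN·m per $
  epoxy: M = 0.352 MN·m per $
  beryllium: M = 0.274 MN·m per $
Highest index: concrete.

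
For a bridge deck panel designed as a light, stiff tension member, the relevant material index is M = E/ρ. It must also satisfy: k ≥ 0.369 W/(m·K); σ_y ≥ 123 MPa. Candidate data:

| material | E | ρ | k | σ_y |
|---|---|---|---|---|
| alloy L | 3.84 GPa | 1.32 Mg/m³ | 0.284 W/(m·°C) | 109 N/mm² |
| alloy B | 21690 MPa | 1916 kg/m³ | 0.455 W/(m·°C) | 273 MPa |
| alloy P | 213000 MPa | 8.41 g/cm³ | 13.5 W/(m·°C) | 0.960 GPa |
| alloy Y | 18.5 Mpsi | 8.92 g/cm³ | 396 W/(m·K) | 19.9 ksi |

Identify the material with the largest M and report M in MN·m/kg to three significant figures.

Screen on constraints: k ≥ 0.369 W/(m·K); σ_y ≥ 123 MPa. Survivors: alloy B, alloy P, alloy Y.
Convert each candidate to consistent units, then evaluate M:
  alloy B: E = 21.69 GPa, ρ = 1916 kg/m³
  alloy P: E = 213.0 GPa, ρ = 8410 kg/m³
  alloy Y: E = 127.6 GPa, ρ = 8920 kg/m³
  alloy P: M = 25.3 MN·m/kg
  alloy Y: M = 14.3 MN·m/kg
  alloy B: M = 11.3 MN·m/kg
Highest index: alloy P.

alloy P, M = 25.3 MN·m/kg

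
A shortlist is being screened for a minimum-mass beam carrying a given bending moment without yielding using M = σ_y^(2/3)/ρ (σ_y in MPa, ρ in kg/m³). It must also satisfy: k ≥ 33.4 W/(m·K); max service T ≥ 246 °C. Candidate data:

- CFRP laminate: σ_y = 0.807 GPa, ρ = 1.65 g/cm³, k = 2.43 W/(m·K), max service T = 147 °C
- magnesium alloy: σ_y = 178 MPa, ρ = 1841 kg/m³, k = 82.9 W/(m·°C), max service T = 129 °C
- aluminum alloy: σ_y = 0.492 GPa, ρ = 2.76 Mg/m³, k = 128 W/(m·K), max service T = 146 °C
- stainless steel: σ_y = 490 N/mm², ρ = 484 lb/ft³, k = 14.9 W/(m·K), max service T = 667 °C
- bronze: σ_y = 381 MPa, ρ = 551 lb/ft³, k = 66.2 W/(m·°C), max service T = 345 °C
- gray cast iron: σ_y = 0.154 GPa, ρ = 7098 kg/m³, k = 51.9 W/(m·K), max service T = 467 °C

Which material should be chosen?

bronze

Screen on constraints: k ≥ 33.4 W/(m·K); max service T ≥ 246 °C. Survivors: bronze, gray cast iron.
After converting to SI:
  bronze: σ_y = 381.0 MPa, ρ = 8826 kg/m³
  gray cast iron: σ_y = 154.0 MPa, ρ = 7098 kg/m³
  bronze: M = 5.95×10⁻³
  gray cast iron: M = 4.05×10⁻³
Bronze has the largest M.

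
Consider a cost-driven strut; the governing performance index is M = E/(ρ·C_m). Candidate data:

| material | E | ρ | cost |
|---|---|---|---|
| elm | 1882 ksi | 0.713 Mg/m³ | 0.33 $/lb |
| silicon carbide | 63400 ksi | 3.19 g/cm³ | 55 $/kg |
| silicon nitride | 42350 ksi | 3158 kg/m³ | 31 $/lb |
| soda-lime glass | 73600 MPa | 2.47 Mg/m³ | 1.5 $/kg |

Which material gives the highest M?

After converting to SI:
  elm: E = 12.98 GPa, ρ = 713.0 kg/m³, cost = 0.7275 $/kg
  silicon carbide: E = 437.1 GPa, ρ = 3190 kg/m³, cost = 55.00 $/kg
  silicon nitride: E = 292.0 GPa, ρ = 3158 kg/m³, cost = 68.34 $/kg
  soda-lime glass: E = 73.60 GPa, ρ = 2470 kg/m³, cost = 1.500 $/kg
  elm: M = 25.0 MN·m per $
  soda-lime glass: M = 19.9 MN·m per $
  silicon carbide: M = 2.49 MN·m per $
  silicon nitride: M = 1.35 MN·m per $
Highest index: elm.

elm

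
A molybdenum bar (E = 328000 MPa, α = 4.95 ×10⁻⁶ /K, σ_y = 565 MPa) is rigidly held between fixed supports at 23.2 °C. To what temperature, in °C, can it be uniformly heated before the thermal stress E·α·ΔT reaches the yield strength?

E = 328000 MPa = 328.0 GPa.
E·α·ΔT = 565.0 MPa ⇒ ΔT = 565.0 / (328.0×10³ × 4.95×10⁻⁶) = 348.0 K.
T = 23.2 + 348.0 = 371.2 °C.

371 °C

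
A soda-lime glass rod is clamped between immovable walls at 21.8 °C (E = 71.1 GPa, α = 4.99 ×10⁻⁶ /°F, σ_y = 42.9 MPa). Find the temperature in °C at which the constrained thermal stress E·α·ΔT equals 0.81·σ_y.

α = 4.99×10⁻⁶/°F × 9/5 = 8.98×10⁻⁶/K.
E·α·ΔT = 34.75 MPa ⇒ ΔT = 34.75 / (71.10×10³ × 8.98×10⁻⁶) = 54.41 K.
T = 21.8 + 54.41 = 76.21 °C.

76.2 °C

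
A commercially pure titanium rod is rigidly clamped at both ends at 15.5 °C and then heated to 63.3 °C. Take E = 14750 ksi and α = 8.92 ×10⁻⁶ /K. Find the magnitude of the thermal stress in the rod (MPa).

43.4 MPa

E = 14750 ksi = 101.7 GPa.
ΔT = 47.80 K. Constrained thermal stress σ = E·α·ΔT = 101.7×10³ MPa × 8.92×10⁻⁶ × 47.80 = 43.4 MPa (compressive).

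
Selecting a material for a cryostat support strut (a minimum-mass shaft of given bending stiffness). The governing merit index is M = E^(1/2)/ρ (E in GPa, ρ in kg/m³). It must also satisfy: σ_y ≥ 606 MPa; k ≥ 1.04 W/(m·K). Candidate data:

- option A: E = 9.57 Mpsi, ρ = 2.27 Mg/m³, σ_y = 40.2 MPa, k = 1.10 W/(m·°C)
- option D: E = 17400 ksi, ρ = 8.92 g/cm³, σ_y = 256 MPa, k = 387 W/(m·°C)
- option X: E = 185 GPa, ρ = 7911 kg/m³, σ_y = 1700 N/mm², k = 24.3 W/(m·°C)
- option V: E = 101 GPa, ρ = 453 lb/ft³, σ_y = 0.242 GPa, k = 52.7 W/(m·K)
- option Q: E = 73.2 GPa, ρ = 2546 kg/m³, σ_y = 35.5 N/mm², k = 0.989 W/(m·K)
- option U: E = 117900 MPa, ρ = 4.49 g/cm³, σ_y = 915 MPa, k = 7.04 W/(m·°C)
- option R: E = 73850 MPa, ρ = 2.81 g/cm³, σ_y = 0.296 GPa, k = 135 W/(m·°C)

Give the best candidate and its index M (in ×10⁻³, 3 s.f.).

option U, M = 2.42×10⁻³

Screen on constraints: σ_y ≥ 606 MPa; k ≥ 1.04 W/(m·K). Survivors: option X, option U.
Putting every candidate on a common basis:
  option X: E = 185.0 GPa, ρ = 7911 kg/m³
  option U: E = 117.9 GPa, ρ = 4490 kg/m³
  option U: M = 2.42×10⁻³
  option X: M = 1.72×10⁻³
The maximum is for option U.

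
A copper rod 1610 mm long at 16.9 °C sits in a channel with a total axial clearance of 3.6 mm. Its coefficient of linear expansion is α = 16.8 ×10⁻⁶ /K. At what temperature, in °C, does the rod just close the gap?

α·L₀·ΔT = 3.6 mm ⇒ ΔT = 3.6 / (16.8×10⁻⁶ × 1610.0) = 133.1 K.
T = 16.9 + 133.1 = 150.0 °C.

150 °C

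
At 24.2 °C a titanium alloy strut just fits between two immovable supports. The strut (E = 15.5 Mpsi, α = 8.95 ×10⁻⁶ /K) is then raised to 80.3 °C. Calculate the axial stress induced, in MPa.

E = 15.5 Mpsi = 106.9 GPa.
ΔT = 56.10 K. Constrained thermal stress σ = E·α·ΔT = 106.9×10³ MPa × 8.95×10⁻⁶ × 56.10 = 53.7 MPa (compressive).

53.7 MPa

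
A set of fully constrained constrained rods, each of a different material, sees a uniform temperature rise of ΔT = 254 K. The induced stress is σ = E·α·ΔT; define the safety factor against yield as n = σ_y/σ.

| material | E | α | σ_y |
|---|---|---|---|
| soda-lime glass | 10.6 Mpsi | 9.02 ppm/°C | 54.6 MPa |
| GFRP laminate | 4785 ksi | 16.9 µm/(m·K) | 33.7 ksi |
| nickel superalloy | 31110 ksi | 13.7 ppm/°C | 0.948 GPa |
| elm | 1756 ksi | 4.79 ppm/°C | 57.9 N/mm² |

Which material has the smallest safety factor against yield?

Converting E to GPa, α to ×10⁻⁶/K, σ_y to MPa, then σ and n for each:
  soda-lime glass: E = 73.08, α = 9.02, σ_y = 54.60 → σ = 167 MPa, n = 0.326
  GFRP laminate: E = 32.99, α = 16.9, σ_y = 232.4 → σ = 142 MPa, n = 1.64
  nickel superalloy: E = 214.5, α = 13.7, σ_y = 948.0 → σ = 746 MPa, n = 1.27
  elm: E = 12.11, α = 4.79, σ_y = 57.90 → σ = 14.7 MPa, n = 3.93
Soda-lime glass has the lowest safety factor, n = 0.326.

soda-lime glass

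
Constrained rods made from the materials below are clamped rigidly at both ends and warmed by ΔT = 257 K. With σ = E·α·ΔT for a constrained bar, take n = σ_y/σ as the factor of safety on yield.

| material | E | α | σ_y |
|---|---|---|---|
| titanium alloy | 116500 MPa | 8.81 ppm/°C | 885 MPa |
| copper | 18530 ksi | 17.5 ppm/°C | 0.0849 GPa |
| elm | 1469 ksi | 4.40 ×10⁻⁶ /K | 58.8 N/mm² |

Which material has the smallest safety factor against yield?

Per material, after unit conversion:
  titanium alloy: E = 116.5, α = 8.81, σ_y = 885.0 → σ = 264 MPa, n = 3.36
  copper: E = 127.8, α = 17.5, σ_y = 84.90 → σ = 575 MPa, n = 0.148
  elm: E = 10.13, α = 4.40, σ_y = 58.80 → σ = 11.5 MPa, n = 5.13
Copper has the lowest safety factor, n = 0.148.

copper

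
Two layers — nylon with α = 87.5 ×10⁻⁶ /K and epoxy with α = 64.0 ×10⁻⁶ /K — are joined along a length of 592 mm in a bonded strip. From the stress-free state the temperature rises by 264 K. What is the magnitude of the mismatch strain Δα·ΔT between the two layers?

6.20×10⁻³

Δα = |87.5 − 64.0|×10⁻⁶/K = 23.5×10⁻⁶/K.
Mismatch strain = Δα·ΔT = 23.5×10⁻⁶ × 264.0 = 6.20×10⁻³.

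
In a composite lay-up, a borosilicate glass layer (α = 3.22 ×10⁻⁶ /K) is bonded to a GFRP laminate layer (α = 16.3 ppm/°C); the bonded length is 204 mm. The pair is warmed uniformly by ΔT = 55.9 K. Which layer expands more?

GFRP laminate

α(borosilicate glass) = 3.22×10⁻⁶/K vs α(GFRP laminate) = 16.3×10⁻⁶/K.
Higher α expands more for the same ΔT: GFRP laminate.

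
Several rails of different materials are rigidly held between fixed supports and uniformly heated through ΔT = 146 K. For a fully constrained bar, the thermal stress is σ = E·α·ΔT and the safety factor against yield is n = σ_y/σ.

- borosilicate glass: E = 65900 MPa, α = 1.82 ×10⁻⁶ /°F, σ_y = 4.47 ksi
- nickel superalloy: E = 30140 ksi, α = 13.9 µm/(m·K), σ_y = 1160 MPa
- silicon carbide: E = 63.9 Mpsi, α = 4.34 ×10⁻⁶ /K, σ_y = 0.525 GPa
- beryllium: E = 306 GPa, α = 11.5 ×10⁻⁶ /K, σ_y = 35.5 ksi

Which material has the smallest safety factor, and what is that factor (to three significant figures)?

Per material, after unit conversion:
  borosilicate glass: E = 65.90, α = 3.28, σ_y = 30.82 → σ = 31.5 MPa, n = 0.978
  nickel superalloy: E = 207.8, α = 13.9, σ_y = 1160 → σ = 422 MPa, n = 2.75
  silicon carbide: E = 440.6, α = 4.34, σ_y = 525.0 → σ = 279 MPa, n = 1.88
  beryllium: E = 306.0, α = 11.5, σ_y = 244.8 → σ = 514 MPa, n = 0.476
The minimum is beryllium at n = 0.476.

beryllium, n = 0.476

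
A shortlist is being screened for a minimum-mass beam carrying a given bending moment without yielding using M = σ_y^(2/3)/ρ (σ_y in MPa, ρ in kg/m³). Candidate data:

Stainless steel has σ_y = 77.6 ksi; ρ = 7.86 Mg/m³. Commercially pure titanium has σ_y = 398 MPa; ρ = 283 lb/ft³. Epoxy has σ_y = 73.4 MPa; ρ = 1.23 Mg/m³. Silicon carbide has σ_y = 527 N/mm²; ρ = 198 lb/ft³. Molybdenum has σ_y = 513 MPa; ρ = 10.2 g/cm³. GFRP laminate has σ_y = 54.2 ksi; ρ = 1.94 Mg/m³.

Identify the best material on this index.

Convert each candidate to consistent units, then evaluate M:
  stainless steel: σ_y = 535.0 MPa, ρ = 7860 kg/m³
  commercially pure titanium: σ_y = 398.0 MPa, ρ = 4533 kg/m³
  epoxy: σ_y = 73.40 MPa, ρ = 1230 kg/m³
  silicon carbide: σ_y = 527.0 MPa, ρ = 3172 kg/m³
  molybdenum: σ_y = 513.0 MPa, ρ = 10200 kg/m³
  GFRP laminate: σ_y = 373.7 MPa, ρ = 1940 kg/m³
  GFRP laminate: M = 26.7×10⁻³
  silicon carbide: M = 20.6×10⁻³
  epoxy: M = 14.3×10⁻³
  commercially pure titanium: M = 11.9×10⁻³
  stainless steel: M = 8.38×10⁻³
  molybdenum: M = 6.28×10⁻³
The maximum is for GFRP laminate.

GFRP laminate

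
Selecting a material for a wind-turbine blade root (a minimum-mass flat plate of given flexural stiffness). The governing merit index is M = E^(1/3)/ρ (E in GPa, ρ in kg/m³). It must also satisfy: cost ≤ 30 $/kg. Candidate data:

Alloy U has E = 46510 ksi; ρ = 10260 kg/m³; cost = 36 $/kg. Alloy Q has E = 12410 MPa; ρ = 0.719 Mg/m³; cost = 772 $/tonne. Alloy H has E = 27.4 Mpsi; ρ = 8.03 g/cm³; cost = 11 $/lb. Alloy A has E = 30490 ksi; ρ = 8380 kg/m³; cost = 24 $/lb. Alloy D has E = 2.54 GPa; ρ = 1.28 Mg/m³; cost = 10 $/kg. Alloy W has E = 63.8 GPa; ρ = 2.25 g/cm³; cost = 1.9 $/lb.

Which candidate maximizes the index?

alloy Q

Screen on constraints: cost ≤ 30 $/kg. Survivors: alloy Q, alloy H, alloy D, alloy W.
After converting to SI:
  alloy Q: E = 12.41 GPa, ρ = 719.0 kg/m³
  alloy H: E = 188.9 GPa, ρ = 8030 kg/m³
  alloy D: E = 2.540 GPa, ρ = 1280 kg/m³
  alloy W: E = 63.80 GPa, ρ = 2250 kg/m³
  alloy Q: M = 3.22×10⁻³
  alloy W: M = 1.78×10⁻³
  alloy D: M = 1.07×10⁻³
  alloy H: M = 0.715×10⁻³
The maximum is for alloy Q.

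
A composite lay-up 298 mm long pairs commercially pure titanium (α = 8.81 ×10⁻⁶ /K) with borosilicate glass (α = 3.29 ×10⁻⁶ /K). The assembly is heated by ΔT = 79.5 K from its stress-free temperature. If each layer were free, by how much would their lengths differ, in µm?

131 µm

Δα = |8.81 − 3.29|×10⁻⁶/K = 5.52×10⁻⁶/K.
ΔL_mismatch = Δα·L·ΔT = 5.52×10⁻⁶ × 298.0 mm × 79.5 K = 131 µm.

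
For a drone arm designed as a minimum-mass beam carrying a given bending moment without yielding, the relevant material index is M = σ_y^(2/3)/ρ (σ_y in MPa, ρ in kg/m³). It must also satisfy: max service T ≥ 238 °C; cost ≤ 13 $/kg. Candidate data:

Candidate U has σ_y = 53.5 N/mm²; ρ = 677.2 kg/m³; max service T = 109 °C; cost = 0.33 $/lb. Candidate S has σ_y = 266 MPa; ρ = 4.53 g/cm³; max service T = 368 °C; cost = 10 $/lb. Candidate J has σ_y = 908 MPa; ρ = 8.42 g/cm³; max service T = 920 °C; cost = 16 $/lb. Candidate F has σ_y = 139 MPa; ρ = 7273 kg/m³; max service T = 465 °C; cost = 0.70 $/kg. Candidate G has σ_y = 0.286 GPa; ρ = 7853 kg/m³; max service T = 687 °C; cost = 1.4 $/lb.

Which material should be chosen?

candidate G

Screen on constraints: max service T ≥ 238 °C; cost ≤ 13 $/kg. Survivors: candidate F, candidate G.
In SI units:
  candidate F: σ_y = 139.0 MPa, ρ = 7273 kg/m³
  candidate G: σ_y = 286.0 MPa, ρ = 7853 kg/m³
  candidate G: M = 5.53×10⁻³
  candidate F: M = 3.69×10⁻³
Candidate G has the largest M.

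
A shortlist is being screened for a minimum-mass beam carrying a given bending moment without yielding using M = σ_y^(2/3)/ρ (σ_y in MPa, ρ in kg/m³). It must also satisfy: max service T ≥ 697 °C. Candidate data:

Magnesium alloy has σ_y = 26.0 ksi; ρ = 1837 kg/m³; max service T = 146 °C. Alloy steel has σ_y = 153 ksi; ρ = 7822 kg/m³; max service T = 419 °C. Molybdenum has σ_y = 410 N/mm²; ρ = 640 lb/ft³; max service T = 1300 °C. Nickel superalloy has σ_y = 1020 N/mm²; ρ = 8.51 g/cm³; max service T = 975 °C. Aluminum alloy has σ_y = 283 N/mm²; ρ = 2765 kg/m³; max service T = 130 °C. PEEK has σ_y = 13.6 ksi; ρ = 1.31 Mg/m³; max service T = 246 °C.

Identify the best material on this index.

Screen on constraints: max service T ≥ 697 °C. Survivors: molybdenum, nickel superalloy.
Putting every candidate on a common basis:
  molybdenum: σ_y = 410.0 MPa, ρ = 10250 kg/m³
  nickel superalloy: σ_y = 1020 MPa, ρ = 8510 kg/m³
  nickel superalloy: M = 11.9×10⁻³
  molybdenum: M = 5.38×10⁻³
Highest index: nickel superalloy.

nickel superalloy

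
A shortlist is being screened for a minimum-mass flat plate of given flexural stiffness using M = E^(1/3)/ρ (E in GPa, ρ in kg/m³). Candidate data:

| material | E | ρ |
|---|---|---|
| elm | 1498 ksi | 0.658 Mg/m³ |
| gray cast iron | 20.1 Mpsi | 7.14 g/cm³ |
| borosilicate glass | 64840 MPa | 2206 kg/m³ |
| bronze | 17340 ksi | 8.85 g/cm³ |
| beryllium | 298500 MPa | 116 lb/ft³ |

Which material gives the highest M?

Convert each candidate to consistent units, then evaluate M:
  elm: E = 10.33 GPa, ρ = 658.0 kg/m³
  gray cast iron: E = 138.6 GPa, ρ = 7140 kg/m³
  borosilicate glass: E = 64.84 GPa, ρ = 2206 kg/m³
  bronze: E = 119.6 GPa, ρ = 8850 kg/m³
  beryllium: E = 298.5 GPa, ρ = 1858 kg/m³
  beryllium: M = 3.60×10⁻³
  elm: M = 3.31×10⁻³
  borosilicate glass: M = 1.82×10⁻³
  gray cast iron: M = 0.725×10⁻³
  bronze: M = 0.557×10⁻³
Highest index: beryllium.

beryllium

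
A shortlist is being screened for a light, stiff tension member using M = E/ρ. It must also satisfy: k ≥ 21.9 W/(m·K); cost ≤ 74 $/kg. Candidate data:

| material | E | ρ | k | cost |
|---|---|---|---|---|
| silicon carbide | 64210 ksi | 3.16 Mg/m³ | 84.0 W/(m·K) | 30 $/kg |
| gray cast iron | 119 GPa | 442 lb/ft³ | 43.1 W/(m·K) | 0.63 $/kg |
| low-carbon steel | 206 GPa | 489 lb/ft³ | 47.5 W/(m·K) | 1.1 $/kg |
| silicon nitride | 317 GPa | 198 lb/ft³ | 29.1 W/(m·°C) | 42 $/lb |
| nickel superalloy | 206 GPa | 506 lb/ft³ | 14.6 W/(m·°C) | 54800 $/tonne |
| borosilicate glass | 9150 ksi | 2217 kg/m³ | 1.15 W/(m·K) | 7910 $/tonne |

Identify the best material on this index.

Screen on constraints: k ≥ 21.9 W/(m·K); cost ≤ 74 $/kg. Survivors: silicon carbide, gray cast iron, low-carbon steel.
Convert each candidate to consistent units, then evaluate M:
  silicon carbide: E = 442.7 GPa, ρ = 3160 kg/m³
  gray cast iron: E = 119.0 GPa, ρ = 7080 kg/m³
  low-carbon steel: E = 206.0 GPa, ρ = 7833 kg/m³
  silicon carbide: M = 140 MN·m/kg
  low-carbon steel: M = 26.3 MN·m/kg
  gray cast iron: M = 16.8 MN·m/kg
Silicon carbide has the largest M.

silicon carbide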